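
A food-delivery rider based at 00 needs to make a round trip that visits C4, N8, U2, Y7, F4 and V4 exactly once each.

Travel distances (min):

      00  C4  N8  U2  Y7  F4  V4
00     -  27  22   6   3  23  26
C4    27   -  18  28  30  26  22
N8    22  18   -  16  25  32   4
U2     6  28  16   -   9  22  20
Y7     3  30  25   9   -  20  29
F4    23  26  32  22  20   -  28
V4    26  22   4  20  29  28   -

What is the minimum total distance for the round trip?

00 → C4 → N8 → U2 → Y7 → F4 → V4 → 00: 27+18+16+9+20+28+26 = 144
00 → C4 → N8 → U2 → Y7 → V4 → F4 → 00: 27+18+16+9+29+28+23 = 150
00 → C4 → N8 → U2 → F4 → Y7 → V4 → 00: 27+18+16+22+20+29+26 = 158
00 → C4 → N8 → U2 → F4 → V4 → Y7 → 00: 27+18+16+22+28+29+3 = 143
00 → C4 → N8 → U2 → V4 → Y7 → F4 → 00: 27+18+16+20+29+20+23 = 153
00 → C4 → N8 → U2 → V4 → F4 → Y7 → 00: 27+18+16+20+28+20+3 = 132
00 → C4 → N8 → Y7 → U2 → F4 → V4 → 00: 27+18+25+9+22+28+26 = 155
00 → C4 → N8 → Y7 → U2 → V4 → F4 → 00: 27+18+25+9+20+28+23 = 150
… (352 more)
00 → U2 → N8 → V4 → C4 → F4 → Y7 → 00: 6+16+4+22+26+20+3 = 97  ← best
The minimum is 97.
One optimal route: 00 → U2 → N8 → V4 → C4 → F4 → Y7 → 00 (or its reverse).

Shortest round trip = 97 min.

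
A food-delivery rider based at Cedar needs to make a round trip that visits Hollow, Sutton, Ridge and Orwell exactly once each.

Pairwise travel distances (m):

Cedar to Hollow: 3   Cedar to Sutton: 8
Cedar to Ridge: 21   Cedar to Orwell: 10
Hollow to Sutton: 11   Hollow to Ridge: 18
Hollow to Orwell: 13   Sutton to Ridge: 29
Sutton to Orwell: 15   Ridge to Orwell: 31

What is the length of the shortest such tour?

Minimum total distance: 75 m.

There are 12 distinct closed tours to check (reversals are equivalent).
Cedar → Hollow → Sutton → Ridge → Orwell → Cedar: 3+11+29+31+10 = 84
Cedar → Hollow → Sutton → Orwell → Ridge → Cedar: 3+11+15+31+21 = 81
Cedar → Hollow → Ridge → Sutton → Orwell → Cedar: 3+18+29+15+10 = 75
Cedar → Hollow → Ridge → Orwell → Sutton → Cedar: 3+18+31+15+8 = 75
Cedar → Hollow → Orwell → Sutton → Ridge → Cedar: 3+13+15+29+21 = 81
Cedar → Hollow → Orwell → Ridge → Sutton → Cedar: 3+13+31+29+8 = 84
Cedar → Sutton → Hollow → Ridge → Orwell → Cedar: 8+11+18+31+10 = 78
Cedar → Sutton → Hollow → Orwell → Ridge → Cedar: 8+11+13+31+21 = 84
Cedar → Sutton → Ridge → Hollow → Orwell → Cedar: 8+29+18+13+10 = 78
Cedar → Sutton → Orwell → Hollow → Ridge → Cedar: 8+15+13+18+21 = 75
Cedar → Ridge → Hollow → Sutton → Orwell → Cedar: 21+18+11+15+10 = 75
Cedar → Ridge → Sutton → Hollow → Orwell → Cedar: 21+29+11+13+10 = 84
The minimum is 75.
One optimal route: Cedar → Hollow → Ridge → Sutton → Orwell → Cedar (or its reverse).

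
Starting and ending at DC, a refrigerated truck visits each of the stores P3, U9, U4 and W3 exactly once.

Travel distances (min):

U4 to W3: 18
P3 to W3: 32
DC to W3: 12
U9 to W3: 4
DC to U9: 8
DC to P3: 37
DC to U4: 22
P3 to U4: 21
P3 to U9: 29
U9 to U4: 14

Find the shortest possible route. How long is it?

Shortest round trip = 87 min.

With 4 stops there are 4!/2 = 12 distinct round trips (a route and its reverse cost the same).
DC → P3 → U9 → U4 → W3 → DC: 37+29+14+18+12 = 110
DC → P3 → U9 → W3 → U4 → DC: 37+29+4+18+22 = 110
DC → P3 → U4 → U9 → W3 → DC: 37+21+14+4+12 = 88
DC → P3 → U4 → W3 → U9 → DC: 37+21+18+4+8 = 88
DC → P3 → W3 → U9 → U4 → DC: 37+32+4+14+22 = 109
DC → P3 → W3 → U4 → U9 → DC: 37+32+18+14+8 = 109
DC → U9 → P3 → U4 → W3 → DC: 8+29+21+18+12 = 88
DC → U9 → P3 → W3 → U4 → DC: 8+29+32+18+22 = 109
DC → U9 → U4 → P3 → W3 → DC: 8+14+21+32+12 = 87
DC → U9 → W3 → P3 → U4 → DC: 8+4+32+21+22 = 87
DC → U4 → P3 → U9 → W3 → DC: 22+21+29+4+12 = 88
DC → U4 → U9 → P3 → W3 → DC: 22+14+29+32+12 = 109
The minimum is 87.
One optimal route: DC → U9 → U4 → P3 → W3 → DC (or its reverse).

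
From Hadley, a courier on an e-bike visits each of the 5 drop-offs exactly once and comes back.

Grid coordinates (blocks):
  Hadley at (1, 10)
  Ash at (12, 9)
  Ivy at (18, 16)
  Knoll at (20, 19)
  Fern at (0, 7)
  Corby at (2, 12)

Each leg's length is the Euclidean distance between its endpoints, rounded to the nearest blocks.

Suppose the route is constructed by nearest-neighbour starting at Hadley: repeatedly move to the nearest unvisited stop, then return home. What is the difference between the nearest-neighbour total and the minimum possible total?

From Hadley: Corby=2, Fern=3, Ash=11, Ivy=18, Knoll=21 → choose Corby (2).
From Corby: Fern=5, Ash=10, Ivy=16, Knoll=19 → choose Fern (5).
From Fern: Ash=12, Ivy=20, Knoll=23 → choose Ash (12).
From Ash: Ivy=9, Knoll=13 → choose Ivy (9).
From Ivy: Knoll=4 → choose Knoll (4).
NN route Hadley → Corby → Fern → Ash → Ivy → Knoll → Hadley costs 53.
Optimal: Hadley → Fern → Ash → Ivy → Knoll → Corby → Hadley costs 49 (by enumerating all 60 distinct tours).
Excess = 53 − 49 = 4.

4 blocks longer than the optimal tour.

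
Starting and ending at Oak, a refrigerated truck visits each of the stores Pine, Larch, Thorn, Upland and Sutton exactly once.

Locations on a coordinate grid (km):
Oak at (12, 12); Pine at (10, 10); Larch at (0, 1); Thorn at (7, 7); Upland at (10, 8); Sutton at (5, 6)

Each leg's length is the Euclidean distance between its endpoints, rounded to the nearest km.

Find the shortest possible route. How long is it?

With 5 stops there are 5!/2 = 60 distinct round trips (a route and its reverse cost the same).
Oak → Pine → Larch → Thorn → Upland → Sutton → Oak: 3+13+9+3+5+9 = 42
Oak → Pine → Larch → Thorn → Sutton → Upland → Oak: 3+13+9+2+5+4 = 36
Oak → Pine → Larch → Upland → Thorn → Sutton → Oak: 3+13+12+3+2+9 = 42
Oak → Pine → Larch → Upland → Sutton → Thorn → Oak: 3+13+12+5+2+7 = 42
Oak → Pine → Larch → Sutton → Thorn → Upland → Oak: 3+13+7+2+3+4 = 32
Oak → Pine → Larch → Sutton → Upland → Thorn → Oak: 3+13+7+5+3+7 = 38
Oak → Pine → Thorn → Larch → Upland → Sutton → Oak: 3+4+9+12+5+9 = 42
Oak → Pine → Thorn → Larch → Sutton → Upland → Oak: 3+4+9+7+5+4 = 32
Oak → Pine → Thorn → Upland → Larch → Sutton → Oak: 3+4+3+12+7+9 = 38
Oak → Pine → Thorn → Upland → Sutton → Larch → Oak: 3+4+3+5+7+16 = 38
Oak → Pine → Thorn → Sutton → Larch → Upland → Oak: 3+4+2+7+12+4 = 32
Oak → Pine → Thorn → Sutton → Upland → Larch → Oak: 3+4+2+5+12+16 = 42
Oak → Pine → Upland → Larch → Thorn → Sutton → Oak: 3+2+12+9+2+9 = 37
Oak → Pine → Upland → Larch → Sutton → Thorn → Oak: 3+2+12+7+2+7 = 33
… (46 more)
The minimum is 32.
One optimal route: Oak → Pine → Larch → Sutton → Thorn → Upland → Oak (or its reverse).

32 km — the shortest possible round trip.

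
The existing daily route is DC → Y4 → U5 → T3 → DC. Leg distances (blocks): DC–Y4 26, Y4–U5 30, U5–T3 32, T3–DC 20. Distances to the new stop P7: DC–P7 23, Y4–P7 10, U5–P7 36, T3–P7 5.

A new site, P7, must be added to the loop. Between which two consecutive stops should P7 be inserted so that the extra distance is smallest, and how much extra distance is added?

+7 blocks — insert P7 between DC and Y4.

Insertion cost between consecutive stops i–j is d(i,P7) + d(P7,j) − d(i,j):
  between DC and Y4: 23 + 10 − 26 = 7
  between Y4 and U5: 10 + 36 − 30 = 16
  between U5 and T3: 36 + 5 − 32 = 9
  between T3 and DC: 5 + 23 − 20 = 8
Cheapest insertion is between DC and Y4, adding 7.
New total = 108 + 7 = 115.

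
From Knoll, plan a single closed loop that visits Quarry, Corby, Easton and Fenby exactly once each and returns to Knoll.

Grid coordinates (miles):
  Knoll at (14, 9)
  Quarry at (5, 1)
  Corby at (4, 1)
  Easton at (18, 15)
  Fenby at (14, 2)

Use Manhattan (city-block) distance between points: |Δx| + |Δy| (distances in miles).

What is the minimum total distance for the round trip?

Knoll→Quarry→Corby→Easton→Fenby→Knoll: 17+1+28+17+7 = 70
Knoll→Quarry→Corby→Fenby→Easton→Knoll: 17+1+11+17+10 = 56
Knoll→Quarry→Easton→Corby→Fenby→Knoll: 17+27+28+11+7 = 90
Knoll→Quarry→Easton→Fenby→Corby→Knoll: 17+27+17+11+18 = 90
Knoll→Quarry→Fenby→Corby→Easton→Knoll: 17+10+11+28+10 = 76
Knoll→Quarry→Fenby→Easton→Corby→Knoll: 17+10+17+28+18 = 90
Knoll→Corby→Quarry→Easton→Fenby→Knoll: 18+1+27+17+7 = 70
Knoll→Corby→Quarry→Fenby→Easton→Knoll: 18+1+10+17+10 = 56
Knoll→Corby→Easton→Quarry→Fenby→Knoll: 18+28+27+10+7 = 90
Knoll→Corby→Fenby→Quarry→Easton→Knoll: 18+11+10+27+10 = 76
Knoll→Easton→Quarry→Corby→Fenby→Knoll: 10+27+1+11+7 = 56
Knoll→Easton→Corby→Quarry→Fenby→Knoll: 10+28+1+10+7 = 56
The minimum is 56.
One optimal route: Knoll → Quarry → Corby → Fenby → Easton → Knoll (or its reverse).

Shortest round trip = 56 miles.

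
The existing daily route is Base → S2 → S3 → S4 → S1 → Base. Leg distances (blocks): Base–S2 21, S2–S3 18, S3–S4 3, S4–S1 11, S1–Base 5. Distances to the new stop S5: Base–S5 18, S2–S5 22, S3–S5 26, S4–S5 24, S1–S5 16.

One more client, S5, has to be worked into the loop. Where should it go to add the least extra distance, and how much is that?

Insertion cost between consecutive stops i–j is d(i,S5) + d(S5,j) − d(i,j):
  between Base and S2: 18 + 22 − 21 = 19
  between S2 and S3: 22 + 26 − 18 = 30
  between S3 and S4: 26 + 24 − 3 = 47
  between S4 and S1: 24 + 16 − 11 = 29
  between S1 and Base: 16 + 18 − 5 = 29
Cheapest insertion is between Base and S2, adding 19.
New total = 58 + 19 = 77.

+19 blocks — insert S5 between Base and S2.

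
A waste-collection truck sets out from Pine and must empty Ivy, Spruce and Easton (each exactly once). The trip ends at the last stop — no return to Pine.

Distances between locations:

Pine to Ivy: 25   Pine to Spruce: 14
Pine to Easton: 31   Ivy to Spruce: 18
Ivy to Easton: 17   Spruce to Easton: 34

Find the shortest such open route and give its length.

Minimum one-way distance = 49.

There are 3! = 6 possible orderings.
Pine - Ivy - Spruce - Easton: 25+18+34 = 77
Pine - Ivy - Easton - Spruce: 25+17+34 = 76
Pine - Spruce - Ivy - Easton: 14+18+17 = 49
Pine - Spruce - Easton - Ivy: 14+34+17 = 65
Pine - Easton - Ivy - Spruce: 31+17+18 = 66
Pine - Easton - Spruce - Ivy: 31+34+18 = 83
The minimum is 49.
One shortest path: Pine → Spruce → Ivy → Easton.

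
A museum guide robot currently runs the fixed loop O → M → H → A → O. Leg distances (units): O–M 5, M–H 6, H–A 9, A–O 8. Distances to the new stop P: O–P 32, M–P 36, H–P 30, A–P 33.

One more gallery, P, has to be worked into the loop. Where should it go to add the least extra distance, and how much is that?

Insertion cost between consecutive stops i–j is d(i,P) + d(P,j) − d(i,j):
  between O and M: 32 + 36 − 5 = 63
  between M and H: 36 + 30 − 6 = 60
  between H and A: 30 + 33 − 9 = 54
  between A and O: 33 + 32 − 8 = 57
Cheapest insertion is between H and A, adding 54.
New total = 28 + 54 = 82.

Adding 54 by placing P on the H–A leg.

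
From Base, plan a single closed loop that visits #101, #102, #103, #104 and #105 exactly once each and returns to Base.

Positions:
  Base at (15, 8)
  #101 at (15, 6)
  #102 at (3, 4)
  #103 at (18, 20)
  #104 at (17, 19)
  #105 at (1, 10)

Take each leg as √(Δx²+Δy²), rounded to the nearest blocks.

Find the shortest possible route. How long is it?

There are 60 distinct closed tours to check (reversals are equivalent).
Base-#101-#102-#103-#104-#105-Base: 2+12+22+1+18+14 = 69
Base-#101-#102-#103-#105-#104-Base: 2+12+22+20+18+11 = 85
Base-#101-#102-#104-#103-#105-Base: 2+12+21+1+20+14 = 70
Base-#101-#102-#104-#105-#103-Base: 2+12+21+18+20+12 = 85
Base-#101-#102-#105-#103-#104-Base: 2+12+6+20+1+11 = 52
Base-#101-#102-#105-#104-#103-Base: 2+12+6+18+1+12 = 51
Base-#101-#103-#102-#104-#105-Base: 2+14+22+21+18+14 = 91
Base-#101-#103-#102-#105-#104-Base: 2+14+22+6+18+11 = 73
Base-#101-#103-#104-#102-#105-Base: 2+14+1+21+6+14 = 58
Base-#101-#103-#104-#105-#102-Base: 2+14+1+18+6+13 = 54
Base-#101-#103-#105-#102-#104-Base: 2+14+20+6+21+11 = 74
Base-#101-#103-#105-#104-#102-Base: 2+14+20+18+21+13 = 88
Base-#101-#104-#102-#103-#105-Base: 2+13+21+22+20+14 = 92
Base-#101-#104-#102-#105-#103-Base: 2+13+21+6+20+12 = 74
… (46 more)
The minimum is 51.
One optimal route: Base → #101 → #102 → #105 → #104 → #103 → Base (or its reverse).

Minimum total distance: 51 blocks.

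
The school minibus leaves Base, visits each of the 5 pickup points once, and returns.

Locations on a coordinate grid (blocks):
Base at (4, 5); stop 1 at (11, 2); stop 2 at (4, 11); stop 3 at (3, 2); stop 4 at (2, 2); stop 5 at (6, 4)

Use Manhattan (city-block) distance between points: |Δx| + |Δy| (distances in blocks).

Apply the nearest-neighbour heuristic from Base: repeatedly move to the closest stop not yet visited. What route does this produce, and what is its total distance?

Nearest-neighbour total = 40 blocks; route Base → stop 5 → stop 3 → stop 4 → stop 1 → stop 2 → Base.

At Base the remaining stops are stop 5 3, stop 3 4, stop 4 5, stop 2 6, stop 1 10; go to stop 5.
At stop 5 the remaining stops are stop 3 5, stop 4 6, stop 1 7, stop 2 9; go to stop 3.
At stop 3 the remaining stops are stop 4 1, stop 1 8, stop 2 10; go to stop 4.
At stop 4 the remaining stops are stop 1 9, stop 2 11; go to stop 1.
At stop 1 the remaining stops are stop 2 16; go to stop 2.
Return stop 2→Base: 6.
Total = 3 + 5 + 1 + 9 + 16 + 6 = 40.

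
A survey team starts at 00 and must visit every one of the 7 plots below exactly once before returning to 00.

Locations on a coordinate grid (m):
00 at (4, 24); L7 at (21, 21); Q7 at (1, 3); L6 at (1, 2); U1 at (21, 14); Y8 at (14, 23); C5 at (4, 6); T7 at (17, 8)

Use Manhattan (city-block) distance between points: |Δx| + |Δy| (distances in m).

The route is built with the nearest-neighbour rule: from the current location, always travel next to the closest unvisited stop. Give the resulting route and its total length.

At 00 the remaining stops are Y8 11, C5 18, L7 20, Q7 24, L6 25, U1 27, T7 29; go to Y8.
At Y8 the remaining stops are L7 9, U1 16, T7 18, C5 27, Q7 33, L6 34; go to L7.
At L7 the remaining stops are U1 7, T7 17, C5 32, Q7 38, L6 39; go to U1.
At U1 the remaining stops are T7 10, C5 25, Q7 31, L6 32; go to T7.
At T7 the remaining stops are C5 15, Q7 21, L6 22; go to C5.
At C5 the remaining stops are Q7 6, L6 7; go to Q7.
At Q7 the remaining stops are L6 1; go to L6.
Return L6→00: 25.
Total = 11 + 9 + 7 + 10 + 15 + 6 + 1 + 25 = 84.

Nearest-neighbour total = 84 m; route 00 → Y8 → L7 → U1 → T7 → C5 → Q7 → L6 → 00.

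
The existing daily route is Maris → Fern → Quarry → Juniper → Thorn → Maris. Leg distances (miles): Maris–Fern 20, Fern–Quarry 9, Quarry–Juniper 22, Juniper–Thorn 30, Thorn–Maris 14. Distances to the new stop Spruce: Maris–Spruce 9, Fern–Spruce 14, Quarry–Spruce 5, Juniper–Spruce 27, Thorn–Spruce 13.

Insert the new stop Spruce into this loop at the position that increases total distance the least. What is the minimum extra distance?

Insertion cost between consecutive stops i–j is d(i,Spruce) + d(Spruce,j) − d(i,j):
  between Maris and Fern: 9 + 14 − 20 = 3
  between Fern and Quarry: 14 + 5 − 9 = 10
  between Quarry and Juniper: 5 + 27 − 22 = 10
  between Juniper and Thorn: 27 + 13 − 30 = 10
  between Thorn and Maris: 13 + 9 − 14 = 8
Cheapest insertion is between Maris and Fern, adding 3.
New total = 95 + 3 = 98.

Adding 3 miles by placing Spruce on the Maris–Fern leg.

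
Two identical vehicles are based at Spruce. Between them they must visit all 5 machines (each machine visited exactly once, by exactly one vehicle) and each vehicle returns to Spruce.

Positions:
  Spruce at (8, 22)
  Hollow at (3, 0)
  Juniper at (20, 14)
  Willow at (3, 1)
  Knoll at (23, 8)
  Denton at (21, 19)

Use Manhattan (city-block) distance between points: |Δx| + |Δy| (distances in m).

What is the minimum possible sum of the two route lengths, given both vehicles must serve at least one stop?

Minimum combined distance: 112 m.

Check every non-empty split of the stops between the two vehicles; for each half take its own optimal tour:
  {Hollow} + {Juniper, Willow, Knoll, Denton}: 54 + 84 = 138
  {Juniper} + {Hollow, Willow, Knoll, Denton}: 40 + 84 = 124
  {Hollow, Juniper} + {Willow, Knoll, Denton}: 78 + 82 = 160
  {Willow} + {Hollow, Juniper, Knoll, Denton}: 52 + 86 = 138
  {Hollow, Willow} + {Juniper, Knoll, Denton}: 54 + 58 = 112
  {Juniper, Willow} + {Hollow, Knoll, Denton}: 76 + 84 = 160
  … (15 splits in total)
Best: vehicle 1 Spruce → Hollow → Willow → Spruce = 54; vehicle 2 Spruce → Juniper → Knoll → Denton → Spruce = 58; combined 112.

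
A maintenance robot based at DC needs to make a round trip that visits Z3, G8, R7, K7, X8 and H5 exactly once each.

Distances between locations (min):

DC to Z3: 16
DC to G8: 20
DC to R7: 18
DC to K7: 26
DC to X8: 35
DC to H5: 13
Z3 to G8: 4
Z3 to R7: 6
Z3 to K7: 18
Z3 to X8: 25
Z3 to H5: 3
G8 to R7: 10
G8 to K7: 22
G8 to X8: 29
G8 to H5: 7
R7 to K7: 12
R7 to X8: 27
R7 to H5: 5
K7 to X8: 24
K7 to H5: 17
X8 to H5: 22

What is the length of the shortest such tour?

101 min — the shortest possible round trip.

There are 360 distinct closed tours to check (reversals are equivalent).
DC - Z3 - G8 - R7 - K7 - X8 - H5 - DC: 16+4+10+12+24+22+13 = 101
DC - Z3 - G8 - R7 - K7 - H5 - X8 - DC: 16+4+10+12+17+22+35 = 116
DC - Z3 - G8 - R7 - X8 - K7 - H5 - DC: 16+4+10+27+24+17+13 = 111
DC - Z3 - G8 - R7 - X8 - H5 - K7 - DC: 16+4+10+27+22+17+26 = 122
DC - Z3 - G8 - R7 - H5 - K7 - X8 - DC: 16+4+10+5+17+24+35 = 111
DC - Z3 - G8 - R7 - H5 - X8 - K7 - DC: 16+4+10+5+22+24+26 = 107
DC - Z3 - G8 - K7 - R7 - X8 - H5 - DC: 16+4+22+12+27+22+13 = 116
DC - Z3 - G8 - K7 - R7 - H5 - X8 - DC: 16+4+22+12+5+22+35 = 116
… (352 more)
The minimum is 101.
One optimal route: DC → Z3 → G8 → R7 → K7 → X8 → H5 → DC (or its reverse).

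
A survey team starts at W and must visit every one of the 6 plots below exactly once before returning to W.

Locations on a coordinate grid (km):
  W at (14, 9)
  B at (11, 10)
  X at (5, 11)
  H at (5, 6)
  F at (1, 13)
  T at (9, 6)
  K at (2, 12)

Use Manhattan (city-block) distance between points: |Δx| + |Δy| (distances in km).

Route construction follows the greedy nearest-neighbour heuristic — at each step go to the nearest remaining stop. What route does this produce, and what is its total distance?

From W: distances to unvisited — B=4, T=8, X=11, H=12, K=15, F=17. Nearest is B (4).
From B: distances to unvisited — T=6, X=7, H=10, K=11, F=13. Nearest is T (6).
From T: distances to unvisited — H=4, X=9, K=13, F=15. Nearest is H (4).
From H: distances to unvisited — X=5, K=9, F=11. Nearest is X (5).
From X: distances to unvisited — K=4, F=6. Nearest is K (4).
From K: distances to unvisited — F=2. Nearest is F (2).
Return F→W: 17.
Total = 4 + 6 + 4 + 5 + 4 + 2 + 17 = 42.

42 km along W → B → T → H → X → K → F → W.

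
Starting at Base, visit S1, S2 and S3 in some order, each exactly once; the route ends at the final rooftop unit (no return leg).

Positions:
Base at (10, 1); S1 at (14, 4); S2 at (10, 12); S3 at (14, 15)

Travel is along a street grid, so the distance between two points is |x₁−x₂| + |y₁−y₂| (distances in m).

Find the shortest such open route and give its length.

25 m — the minimum one-way total.

There are 3! = 6 possible orderings.
Base→S1→S2→S3: 7+12+7 = 26
Base→S1→S3→S2: 7+11+7 = 25
Base→S2→S1→S3: 11+12+11 = 34
Base→S2→S3→S1: 11+7+11 = 29
Base→S3→S1→S2: 18+11+12 = 41
Base→S3→S2→S1: 18+7+12 = 37
The minimum is 25.
One shortest path: Base → S1 → S3 → S2.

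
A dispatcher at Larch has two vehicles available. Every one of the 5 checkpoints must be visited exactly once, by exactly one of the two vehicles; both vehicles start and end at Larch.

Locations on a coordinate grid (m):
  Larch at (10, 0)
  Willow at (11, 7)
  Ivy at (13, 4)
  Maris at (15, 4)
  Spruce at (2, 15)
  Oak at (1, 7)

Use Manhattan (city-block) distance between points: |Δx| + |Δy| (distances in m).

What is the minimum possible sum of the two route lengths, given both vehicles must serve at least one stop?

There are 2^4 − 1 = 15 ways to divide the 5 stops into two non-empty groups. For each, the best each vehicle can do is its own shortest tour through its group:
  {Willow} + {Ivy, Maris, Spruce, Oak}: 16 + 58 = 74
  {Ivy} + {Willow, Maris, Spruce, Oak}: 14 + 58 = 72
  {Willow, Ivy} + {Maris, Spruce, Oak}: 20 + 58 = 78
  {Maris} + {Willow, Ivy, Spruce, Oak}: 18 + 54 = 72
  {Willow, Maris} + {Ivy, Spruce, Oak}: 24 + 54 = 78
  {Ivy, Maris} + {Willow, Spruce, Oak}: 18 + 50 = 68
  … (15 splits in total)
Best: vehicle 1 Larch → Ivy → Maris → Larch = 18; vehicle 2 Larch → Willow → Spruce → Oak → Larch = 50; combined 68.

68 m — the smallest possible combined total.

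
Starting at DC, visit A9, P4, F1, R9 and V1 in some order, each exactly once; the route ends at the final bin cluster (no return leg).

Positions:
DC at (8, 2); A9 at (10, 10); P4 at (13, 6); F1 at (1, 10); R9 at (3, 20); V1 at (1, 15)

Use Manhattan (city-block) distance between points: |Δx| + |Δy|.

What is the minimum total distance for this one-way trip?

There are 5! = 120 possible orderings.
DC→A9→P4→F1→R9→V1: 10+7+16+12+7 = 52
DC→A9→P4→F1→V1→R9: 10+7+16+5+7 = 45
DC→A9→P4→R9→F1→V1: 10+7+24+12+5 = 58
DC→A9→P4→R9→V1→F1: 10+7+24+7+5 = 53
DC→A9→P4→V1→F1→R9: 10+7+21+5+12 = 55
DC→A9→P4→V1→R9→F1: 10+7+21+7+12 = 57
DC→A9→F1→P4→R9→V1: 10+9+16+24+7 = 66
DC→A9→F1→P4→V1→R9: 10+9+16+21+7 = 63
DC→A9→F1→R9→P4→V1: 10+9+12+24+21 = 76
DC→A9→F1→R9→V1→P4: 10+9+12+7+21 = 59
DC→A9→F1→V1→P4→R9: 10+9+5+21+24 = 69
DC→A9→F1→V1→R9→P4: 10+9+5+7+24 = 55
DC→A9→R9→P4→F1→V1: 10+17+24+16+5 = 72
DC→A9→R9→P4→V1→F1: 10+17+24+21+5 = 77
… (106 more)
DC→P4→A9→F1→V1→R9: 9+7+9+5+7 = 37  ← best
The minimum is 37.
One shortest path: DC → P4 → A9 → F1 → V1 → R9.

Minimum one-way distance = 37.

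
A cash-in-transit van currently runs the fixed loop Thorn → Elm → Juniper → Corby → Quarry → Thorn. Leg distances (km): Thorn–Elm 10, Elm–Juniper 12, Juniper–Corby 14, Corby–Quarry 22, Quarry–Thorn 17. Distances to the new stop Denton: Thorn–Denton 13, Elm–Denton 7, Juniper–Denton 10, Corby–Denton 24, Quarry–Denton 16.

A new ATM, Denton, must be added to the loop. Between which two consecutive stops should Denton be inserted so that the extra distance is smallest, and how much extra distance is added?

Minimum extra distance: 5 km, inserting Denton between Elm and Juniper.

Insertion cost between consecutive stops i–j is d(i,Denton) + d(Denton,j) − d(i,j):
  between Thorn and Elm: 13 + 7 − 10 = 10
  between Elm and Juniper: 7 + 10 − 12 = 5
  between Juniper and Corby: 10 + 24 − 14 = 20
  between Corby and Quarry: 24 + 16 − 22 = 18
  between Quarry and Thorn: 16 + 13 − 17 = 12
Cheapest insertion is between Elm and Juniper, adding 5.
New total = 75 + 5 = 80.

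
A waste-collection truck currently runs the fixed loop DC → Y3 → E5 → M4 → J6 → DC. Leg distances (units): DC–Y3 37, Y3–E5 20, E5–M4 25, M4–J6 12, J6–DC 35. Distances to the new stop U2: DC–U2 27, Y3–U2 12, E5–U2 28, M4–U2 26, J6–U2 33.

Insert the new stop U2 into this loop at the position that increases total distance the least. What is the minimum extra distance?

Insertion cost between consecutive stops i–j is d(i,U2) + d(U2,j) − d(i,j):
  between DC and Y3: 27 + 12 − 37 = 2
  between Y3 and E5: 12 + 28 − 20 = 20
  between E5 and M4: 28 + 26 − 25 = 29
  between M4 and J6: 26 + 33 − 12 = 47
  between J6 and DC: 33 + 27 − 35 = 25
Cheapest insertion is between DC and Y3, adding 2.
New total = 129 + 2 = 131.

Adding 2 by placing U2 on the DC–Y3 leg.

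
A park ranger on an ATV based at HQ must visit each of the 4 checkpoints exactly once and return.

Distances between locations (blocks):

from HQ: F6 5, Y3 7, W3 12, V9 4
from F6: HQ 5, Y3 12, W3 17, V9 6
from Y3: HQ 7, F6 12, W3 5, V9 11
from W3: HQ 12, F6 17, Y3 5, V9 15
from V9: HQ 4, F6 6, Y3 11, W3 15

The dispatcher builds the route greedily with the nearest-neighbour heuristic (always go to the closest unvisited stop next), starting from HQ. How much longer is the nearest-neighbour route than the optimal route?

1 blocks longer than the optimal tour.

HQ: V9=4, F6=5, Y3=7, W3=12 ⇒ V9
V9: F6=6, Y3=11, W3=15 ⇒ F6
F6: Y3=12, W3=17 ⇒ Y3
Y3: W3=5 ⇒ W3
NN route HQ → V9 → F6 → Y3 → W3 → HQ costs 39.
Optimal: HQ → F6 → V9 → W3 → Y3 → HQ costs 38 (by enumerating all 12 distinct tours).
Excess = 39 − 38 = 1.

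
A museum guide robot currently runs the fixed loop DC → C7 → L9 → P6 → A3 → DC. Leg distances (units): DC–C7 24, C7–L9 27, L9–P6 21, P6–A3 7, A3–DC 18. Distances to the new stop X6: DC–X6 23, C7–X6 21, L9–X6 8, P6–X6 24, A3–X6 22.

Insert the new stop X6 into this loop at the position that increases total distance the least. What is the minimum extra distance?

Adding 2 by placing X6 on the C7–L9 leg.

Insertion cost between consecutive stops i–j is d(i,X6) + d(X6,j) − d(i,j):
  between DC and C7: 23 + 21 − 24 = 20
  between C7 and L9: 21 + 8 − 27 = 2
  between L9 and P6: 8 + 24 − 21 = 11
  between P6 and A3: 24 + 22 − 7 = 39
  between A3 and DC: 22 + 23 − 18 = 27
Cheapest insertion is between C7 and L9, adding 2.
New total = 97 + 2 = 99.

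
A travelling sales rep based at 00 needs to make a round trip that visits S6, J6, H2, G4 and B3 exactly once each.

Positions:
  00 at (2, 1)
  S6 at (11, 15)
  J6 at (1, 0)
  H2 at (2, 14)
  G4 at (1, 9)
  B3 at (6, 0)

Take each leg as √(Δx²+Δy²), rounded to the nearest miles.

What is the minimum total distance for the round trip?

Shortest round trip = 44 miles.

There are 60 distinct closed tours to check (reversals are equivalent).
00 → S6 → J6 → H2 → G4 → B3 → 00: 17+18+14+5+10+4 = 68
00 → S6 → J6 → H2 → B3 → G4 → 00: 17+18+14+15+10+8 = 82
00 → S6 → J6 → G4 → H2 → B3 → 00: 17+18+9+5+15+4 = 68
00 → S6 → J6 → G4 → B3 → H2 → 00: 17+18+9+10+15+13 = 82
00 → S6 → J6 → B3 → H2 → G4 → 00: 17+18+5+15+5+8 = 68
00 → S6 → J6 → B3 → G4 → H2 → 00: 17+18+5+10+5+13 = 68
00 → S6 → H2 → J6 → G4 → B3 → 00: 17+9+14+9+10+4 = 63
00 → S6 → H2 → J6 → B3 → G4 → 00: 17+9+14+5+10+8 = 63
00 → S6 → H2 → G4 → J6 → B3 → 00: 17+9+5+9+5+4 = 49
00 → S6 → H2 → G4 → B3 → J6 → 00: 17+9+5+10+5+1 = 47
00 → S6 → H2 → B3 → J6 → G4 → 00: 17+9+15+5+9+8 = 63
00 → S6 → H2 → B3 → G4 → J6 → 00: 17+9+15+10+9+1 = 61
00 → S6 → G4 → J6 → H2 → B3 → 00: 17+12+9+14+15+4 = 71
00 → S6 → G4 → J6 → B3 → H2 → 00: 17+12+9+5+15+13 = 71
… (46 more)
00 → J6 → G4 → H2 → S6 → B3 → 00: 1+9+5+9+16+4 = 44  ← best
The minimum is 44.
One optimal route: 00 → J6 → G4 → H2 → S6 → B3 → 00 (or its reverse).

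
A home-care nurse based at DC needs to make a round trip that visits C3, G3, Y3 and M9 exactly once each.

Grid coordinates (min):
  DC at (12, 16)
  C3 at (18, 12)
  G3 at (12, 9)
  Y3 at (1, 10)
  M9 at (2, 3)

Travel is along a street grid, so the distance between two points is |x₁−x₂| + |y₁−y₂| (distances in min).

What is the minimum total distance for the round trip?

60 min — the shortest possible round trip.

With 4 stops there are 4!/2 = 12 distinct round trips (a route and its reverse cost the same).
DC - C3 - G3 - Y3 - M9 - DC: 10+9+12+8+23 = 62
DC - C3 - G3 - M9 - Y3 - DC: 10+9+16+8+17 = 60
DC - C3 - Y3 - G3 - M9 - DC: 10+19+12+16+23 = 80
DC - C3 - Y3 - M9 - G3 - DC: 10+19+8+16+7 = 60
DC - C3 - M9 - G3 - Y3 - DC: 10+25+16+12+17 = 80
DC - C3 - M9 - Y3 - G3 - DC: 10+25+8+12+7 = 62
DC - G3 - C3 - Y3 - M9 - DC: 7+9+19+8+23 = 66
DC - G3 - C3 - M9 - Y3 - DC: 7+9+25+8+17 = 66
DC - G3 - Y3 - C3 - M9 - DC: 7+12+19+25+23 = 86
DC - G3 - M9 - C3 - Y3 - DC: 7+16+25+19+17 = 84
DC - Y3 - C3 - G3 - M9 - DC: 17+19+9+16+23 = 84
DC - Y3 - G3 - C3 - M9 - DC: 17+12+9+25+23 = 86
The minimum is 60.
One optimal route: DC → C3 → G3 → M9 → Y3 → DC (or its reverse).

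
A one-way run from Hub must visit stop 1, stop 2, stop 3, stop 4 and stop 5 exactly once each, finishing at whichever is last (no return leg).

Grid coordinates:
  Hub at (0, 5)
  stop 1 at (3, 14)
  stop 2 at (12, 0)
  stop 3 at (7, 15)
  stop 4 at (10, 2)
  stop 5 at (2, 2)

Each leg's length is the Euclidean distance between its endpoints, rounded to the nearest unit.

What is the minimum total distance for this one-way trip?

34 — the minimum one-way total.

There are 5! = 120 possible orderings.
Hub→stop 1→stop 2→stop 3→stop 4→stop 5: 9+17+16+13+8 = 63
Hub→stop 1→stop 2→stop 3→stop 5→stop 4: 9+17+16+14+8 = 64
Hub→stop 1→stop 2→stop 4→stop 3→stop 5: 9+17+3+13+14 = 56
Hub→stop 1→stop 2→stop 4→stop 5→stop 3: 9+17+3+8+14 = 51
Hub→stop 1→stop 2→stop 5→stop 3→stop 4: 9+17+10+14+13 = 63
Hub→stop 1→stop 2→stop 5→stop 4→stop 3: 9+17+10+8+13 = 57
Hub→stop 1→stop 3→stop 2→stop 4→stop 5: 9+4+16+3+8 = 40
Hub→stop 1→stop 3→stop 2→stop 5→stop 4: 9+4+16+10+8 = 47
Hub→stop 1→stop 3→stop 4→stop 2→stop 5: 9+4+13+3+10 = 39
Hub→stop 1→stop 3→stop 4→stop 5→stop 2: 9+4+13+8+10 = 44
Hub→stop 1→stop 3→stop 5→stop 2→stop 4: 9+4+14+10+3 = 40
Hub→stop 1→stop 3→stop 5→stop 4→stop 2: 9+4+14+8+3 = 38
Hub→stop 1→stop 4→stop 2→stop 3→stop 5: 9+14+3+16+14 = 56
Hub→stop 1→stop 4→stop 2→stop 5→stop 3: 9+14+3+10+14 = 50
… (106 more)
Hub→stop 5→stop 2→stop 4→stop 3→stop 1: 4+10+3+13+4 = 34  ← best
The minimum is 34.
One shortest path: Hub → stop 5 → stop 2 → stop 4 → stop 3 → stop 1.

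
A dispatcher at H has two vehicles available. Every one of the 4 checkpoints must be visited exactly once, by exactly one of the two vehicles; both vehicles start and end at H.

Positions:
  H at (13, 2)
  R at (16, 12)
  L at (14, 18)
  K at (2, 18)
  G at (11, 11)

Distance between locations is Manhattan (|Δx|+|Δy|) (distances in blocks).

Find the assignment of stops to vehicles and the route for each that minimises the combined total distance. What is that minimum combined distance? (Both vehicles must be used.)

There are 2^3 − 1 = 7 ways to divide the 4 stops into two non-empty groups. For each, the best each vehicle can do is its own shortest tour through its group:
  {R} + {L, K, G}: 26 + 56 = 82
  {L} + {R, K, G}: 34 + 60 = 94
  {R, L} + {K, G}: 38 + 54 = 92
  {K} + {R, L, G}: 54 + 42 = 96
  {R, K} + {L, G}: 60 + 38 = 98
  {L, K} + {R, G}: 56 + 30 = 86
  … (7 splits in total)
Best: vehicle 1 H → R → H = 26; vehicle 2 H → L → K → G → H = 56; combined 82.

82 blocks — the smallest possible combined total.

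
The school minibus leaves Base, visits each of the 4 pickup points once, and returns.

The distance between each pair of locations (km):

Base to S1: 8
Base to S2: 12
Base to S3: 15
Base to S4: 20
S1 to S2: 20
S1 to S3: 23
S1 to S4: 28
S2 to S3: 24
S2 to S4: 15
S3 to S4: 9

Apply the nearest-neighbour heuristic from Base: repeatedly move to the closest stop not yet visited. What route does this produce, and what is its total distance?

At Base the remaining stops are S1 8, S2 12, S3 15, S4 20; go to S1.
At S1 the remaining stops are S2 20, S3 23, S4 28; go to S2.
At S2 the remaining stops are S4 15, S3 24; go to S4.
At S4 the remaining stops are S3 9; go to S3.
Return S3→Base: 15.
Total = 8 + 20 + 15 + 9 + 15 = 67.

Total distance 67 km via the nearest-neighbour route Base → S1 → S2 → S4 → S3 → Base.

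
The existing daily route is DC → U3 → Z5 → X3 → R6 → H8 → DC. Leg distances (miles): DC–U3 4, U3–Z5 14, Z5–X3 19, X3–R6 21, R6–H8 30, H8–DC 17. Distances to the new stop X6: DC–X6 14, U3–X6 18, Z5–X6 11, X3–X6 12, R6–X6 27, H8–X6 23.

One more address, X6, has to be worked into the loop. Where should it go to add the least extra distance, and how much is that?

+4 miles — insert X6 between Z5 and X3.

Insertion cost between consecutive stops i–j is d(i,X6) + d(X6,j) − d(i,j):
  between DC and U3: 14 + 18 − 4 = 28
  between U3 and Z5: 18 + 11 − 14 = 15
  between Z5 and X3: 11 + 12 − 19 = 4
  between X3 and R6: 12 + 27 − 21 = 18
  between R6 and H8: 27 + 23 − 30 = 20
  between H8 and DC: 23 + 14 − 17 = 20
Cheapest insertion is between Z5 and X3, adding 4.
New total = 105 + 4 = 109.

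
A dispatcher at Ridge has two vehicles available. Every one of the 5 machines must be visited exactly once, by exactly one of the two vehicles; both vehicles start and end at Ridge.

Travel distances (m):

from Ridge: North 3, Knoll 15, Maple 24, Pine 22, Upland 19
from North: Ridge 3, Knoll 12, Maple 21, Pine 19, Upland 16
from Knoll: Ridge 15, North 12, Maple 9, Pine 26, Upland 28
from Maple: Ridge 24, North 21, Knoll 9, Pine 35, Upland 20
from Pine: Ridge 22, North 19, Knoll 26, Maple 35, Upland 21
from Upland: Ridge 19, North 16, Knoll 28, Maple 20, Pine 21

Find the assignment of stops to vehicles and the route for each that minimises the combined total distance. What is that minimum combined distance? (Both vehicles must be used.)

Try each way of splitting the stops between the two vehicles (each non-empty) and, for each split, find the best tour for each vehicle:
  {North} + {Knoll, Maple, Pine, Upland}: 6 + 87 = 93
  {Knoll} + {North, Maple, Pine, Upland}: 30 + 87 = 117
  {North, Knoll} + {Maple, Pine, Upland}: 30 + 87 = 117
  {Maple} + {North, Knoll, Pine, Upland}: 48 + 81 = 129
  {North, Maple} + {Knoll, Pine, Upland}: 48 + 81 = 129
  {Knoll, Maple} + {North, Pine, Upland}: 48 + 62 = 110
  … (15 splits in total)
Best: vehicle 1 Ridge → North → Ridge = 6; vehicle 2 Ridge → Knoll → Maple → Upland → Pine → Ridge = 87; combined 93.

93 m — the smallest possible combined total.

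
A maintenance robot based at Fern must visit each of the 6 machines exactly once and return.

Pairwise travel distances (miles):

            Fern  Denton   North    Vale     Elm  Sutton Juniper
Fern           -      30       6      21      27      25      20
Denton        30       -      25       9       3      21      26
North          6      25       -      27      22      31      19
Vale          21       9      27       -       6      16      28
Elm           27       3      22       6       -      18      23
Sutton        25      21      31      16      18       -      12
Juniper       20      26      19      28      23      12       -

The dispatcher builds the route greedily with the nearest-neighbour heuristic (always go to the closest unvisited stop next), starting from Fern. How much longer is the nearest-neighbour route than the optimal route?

From Fern: North=6, Juniper=20, Vale=21, Sutton=25, Elm=27, Denton=30 → choose North (6).
From North: Juniper=19, Elm=22, Denton=25, Vale=27, Sutton=31 → choose Juniper (19).
From Juniper: Sutton=12, Elm=23, Denton=26, Vale=28 → choose Sutton (12).
From Sutton: Vale=16, Elm=18, Denton=21 → choose Vale (16).
From Vale: Elm=6, Denton=9 → choose Elm (6).
From Elm: Denton=3 → choose Denton (3).
NN route Fern → North → Juniper → Sutton → Vale → Elm → Denton → Fern costs 92.
Optimal: Fern → North → Denton → Elm → Vale → Sutton → Juniper → Fern costs 88 (by enumerating all 360 distinct tours).
Excess = 92 − 88 = 4.

The nearest-neighbour route is 4 miles longer than optimal.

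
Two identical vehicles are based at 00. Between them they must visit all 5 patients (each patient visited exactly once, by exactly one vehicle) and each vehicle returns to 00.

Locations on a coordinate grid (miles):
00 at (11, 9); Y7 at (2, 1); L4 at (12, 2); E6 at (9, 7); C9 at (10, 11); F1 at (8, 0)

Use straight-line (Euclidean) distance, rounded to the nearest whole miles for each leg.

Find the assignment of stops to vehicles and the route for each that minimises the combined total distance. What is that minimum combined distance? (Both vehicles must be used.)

33 miles — the smallest possible combined total.

There are 2^4 − 1 = 15 ways to divide the 5 stops into two non-empty groups. For each, the best each vehicle can do is its own shortest tour through its group:
  {Y7} + {L4, E6, C9, F1}: 24 + 24 = 48
  {L4} + {Y7, E6, C9, F1}: 14 + 30 = 44
  {Y7, L4} + {E6, C9, F1}: 29 + 22 = 51
  {E6} + {Y7, L4, C9, F1}: 6 + 32 = 38
  {Y7, E6} + {L4, C9, F1}: 24 + 24 = 48
  {L4, E6} + {Y7, C9, F1}: 16 + 30 = 46
  … (15 splits in total)
  {C9} + {Y7, L4, E6, F1}: 4 + 29 = 33  ← best
Best: vehicle 1 00 → C9 → 00 = 4; vehicle 2 00 → L4 → F1 → Y7 → E6 → 00 = 29; combined 33.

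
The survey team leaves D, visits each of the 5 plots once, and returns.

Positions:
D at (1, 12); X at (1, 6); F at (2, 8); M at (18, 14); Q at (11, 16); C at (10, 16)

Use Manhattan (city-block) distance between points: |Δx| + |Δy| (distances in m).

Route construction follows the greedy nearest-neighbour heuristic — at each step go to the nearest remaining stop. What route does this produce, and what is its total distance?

56 m along D → F → X → C → Q → M → D.

D → [F:5 / X:6 / C:13 / Q:14 / M:19] → F (5)
F → [X:3 / C:16 / Q:17 / M:22] → X (3)
X → [C:19 / Q:20 / M:25] → C (19)
C → [Q:1 / M:10] → Q (1)
Q → [M:9] → M (9)
Return M→D: 19.
Total = 5 + 3 + 19 + 1 + 9 + 19 = 56.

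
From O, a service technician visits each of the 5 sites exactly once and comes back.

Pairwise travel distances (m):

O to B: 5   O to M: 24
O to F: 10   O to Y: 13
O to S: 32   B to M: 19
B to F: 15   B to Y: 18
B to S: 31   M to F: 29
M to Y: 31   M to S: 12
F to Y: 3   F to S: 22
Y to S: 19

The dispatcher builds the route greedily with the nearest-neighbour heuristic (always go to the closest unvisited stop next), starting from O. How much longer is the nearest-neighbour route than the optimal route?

O: B=5, F=10, Y=13, M=24, S=32 ⇒ B
B: F=15, Y=18, M=19, S=31 ⇒ F
F: Y=3, S=22, M=29 ⇒ Y
Y: S=19, M=31 ⇒ S
S: M=12 ⇒ M
NN route O → B → F → Y → S → M → O costs 78.
Optimal: O → B → M → S → Y → F → O costs 68 (by enumerating all 60 distinct tours).
Excess = 78 − 68 = 10.

Excess over optimum: 10 m.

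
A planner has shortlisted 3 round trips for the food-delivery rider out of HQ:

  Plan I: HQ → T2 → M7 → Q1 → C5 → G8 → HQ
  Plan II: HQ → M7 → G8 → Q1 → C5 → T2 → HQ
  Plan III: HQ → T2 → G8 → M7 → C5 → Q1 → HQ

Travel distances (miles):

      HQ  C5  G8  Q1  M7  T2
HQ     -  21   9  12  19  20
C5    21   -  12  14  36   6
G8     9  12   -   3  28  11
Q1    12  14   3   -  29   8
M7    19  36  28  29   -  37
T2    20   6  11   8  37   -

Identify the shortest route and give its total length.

Plan I: 20 + 37 + 29 + 14 + 12 + 9 = 121
Plan II: 19 + 28 + 3 + 14 + 6 + 20 = 90
Plan III: 20 + 11 + 28 + 36 + 14 + 12 = 121

90 miles — Plan II is the shortest.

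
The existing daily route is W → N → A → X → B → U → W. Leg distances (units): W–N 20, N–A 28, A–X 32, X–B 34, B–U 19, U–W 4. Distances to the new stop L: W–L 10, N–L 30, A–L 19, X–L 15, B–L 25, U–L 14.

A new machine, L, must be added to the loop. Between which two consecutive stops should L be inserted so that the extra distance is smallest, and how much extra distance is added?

+2 — insert L between A and X.

Insertion cost between consecutive stops i–j is d(i,L) + d(L,j) − d(i,j):
  between W and N: 10 + 30 − 20 = 20
  between N and A: 30 + 19 − 28 = 21
  between A and X: 19 + 15 − 32 = 2
  between X and B: 15 + 25 − 34 = 6
  between B and U: 25 + 14 − 19 = 20
  between U and W: 14 + 10 − 4 = 20
Cheapest insertion is between A and X, adding 2.
New total = 137 + 2 = 139.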